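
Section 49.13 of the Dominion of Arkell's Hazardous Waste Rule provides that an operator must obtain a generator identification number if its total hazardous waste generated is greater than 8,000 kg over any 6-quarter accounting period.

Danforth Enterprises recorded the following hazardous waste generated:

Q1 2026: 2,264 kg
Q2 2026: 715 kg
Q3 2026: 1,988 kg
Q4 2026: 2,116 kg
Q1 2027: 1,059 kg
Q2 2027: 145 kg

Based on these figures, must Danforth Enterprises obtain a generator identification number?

Yes

Total hazardous waste generated: 2,264 kg + 715 kg + 1,988 kg + 2,116 kg + 1,059 kg + 145 kg = 8,287 kg.
8,287 kg > 8,000 kg, so the threshold is exceeded.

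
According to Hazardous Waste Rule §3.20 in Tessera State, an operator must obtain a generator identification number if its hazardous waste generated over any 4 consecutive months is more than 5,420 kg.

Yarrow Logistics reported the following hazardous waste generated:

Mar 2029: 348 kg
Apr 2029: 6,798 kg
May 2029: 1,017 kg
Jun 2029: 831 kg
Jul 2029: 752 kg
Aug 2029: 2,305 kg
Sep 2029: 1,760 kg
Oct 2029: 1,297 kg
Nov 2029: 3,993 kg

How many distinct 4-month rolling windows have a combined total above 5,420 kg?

Mar 2029–Jun 2029: 348 kg + 6,798 kg + 1,017 kg + 831 kg = 8,994 kg (over)
Apr 2029–Jul 2029: 6,798 kg + 1,017 kg + 831 kg + 752 kg = 9,398 kg (over)
May 2029–Aug 2029: 1,017 kg + 831 kg + 752 kg + 2,305 kg = 4,905 kg (under)
Jun 2029–Sep 2029: 831 kg + 752 kg + 2,305 kg + 1,760 kg = 5,648 kg (over)
Jul 2029–Oct 2029: 752 kg + 2,305 kg + 1,760 kg + 1,297 kg = 6,114 kg (over)
Aug 2029–Nov 2029: 2,305 kg + 1,760 kg + 1,297 kg + 3,993 kg = 9,355 kg (over)
5 windows exceed the threshold.

5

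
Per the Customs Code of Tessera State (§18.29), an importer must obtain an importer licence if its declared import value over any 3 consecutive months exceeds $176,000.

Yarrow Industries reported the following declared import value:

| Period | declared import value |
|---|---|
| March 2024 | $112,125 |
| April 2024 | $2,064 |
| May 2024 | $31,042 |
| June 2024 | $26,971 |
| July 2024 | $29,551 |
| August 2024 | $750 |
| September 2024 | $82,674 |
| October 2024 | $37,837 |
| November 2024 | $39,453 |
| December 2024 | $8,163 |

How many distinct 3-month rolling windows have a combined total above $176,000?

March 2024–May 2024: $112,125 + $2,064 + $31,042 = $145,231 (under)
April 2024–June 2024: $2,064 + $31,042 + $26,971 = $60,077 (under)
May 2024–July 2024: $31,042 + $26,971 + $29,551 = $87,564 (under)
June 2024–August 2024: $26,971 + $29,551 + $750 = $57,272 (under)
July 2024–September 2024: $29,551 + $750 + $82,674 = $112,975 (under)
August 2024–October 2024: $750 + $82,674 + $37,837 = $121,261 (under)
September 2024–November 2024: $82,674 + $37,837 + $39,453 = $159,964 (under)
October 2024–December 2024: $37,837 + $39,453 + $8,163 = $85,453 (under)
0 windows exceed the threshold.

0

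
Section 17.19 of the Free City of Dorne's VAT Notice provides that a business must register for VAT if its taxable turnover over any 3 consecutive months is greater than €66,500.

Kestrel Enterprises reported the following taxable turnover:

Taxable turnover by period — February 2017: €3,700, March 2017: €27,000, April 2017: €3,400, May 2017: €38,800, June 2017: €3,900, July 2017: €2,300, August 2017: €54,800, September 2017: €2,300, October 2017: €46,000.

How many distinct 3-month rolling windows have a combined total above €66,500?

2

February 2017–April 2017: €3,700 + €27,000 + €3,400 = €34,100 (under)
March 2017–May 2017: €27,000 + €3,400 + €38,800 = €69,200 (over)
April 2017–June 2017: €3,400 + €38,800 + €3,900 = €46,100 (under)
May 2017–July 2017: €38,800 + €3,900 + €2,300 = €45,000 (under)
June 2017–August 2017: €3,900 + €2,300 + €54,800 = €61,000 (under)
July 2017–September 2017: €2,300 + €54,800 + €2,300 = €59,400 (under)
August 2017–October 2017: €54,800 + €2,300 + €46,000 = €103,100 (over)
2 windows exceed the threshold.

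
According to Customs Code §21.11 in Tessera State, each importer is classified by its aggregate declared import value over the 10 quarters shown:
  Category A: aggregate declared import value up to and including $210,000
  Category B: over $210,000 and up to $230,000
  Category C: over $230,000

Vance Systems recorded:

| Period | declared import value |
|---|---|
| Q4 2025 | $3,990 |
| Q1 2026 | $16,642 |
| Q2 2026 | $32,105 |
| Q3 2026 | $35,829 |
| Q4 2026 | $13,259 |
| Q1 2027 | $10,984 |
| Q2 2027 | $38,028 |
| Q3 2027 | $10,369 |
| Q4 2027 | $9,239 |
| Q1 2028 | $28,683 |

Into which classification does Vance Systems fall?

Aggregate declared import value: $3,990 + $16,642 + $32,105 + $35,829 + $13,259 + $10,984 + $38,028 + $10,369 + $9,239 + $28,683 = $199,128.
$199,128 ≤ $210,000, so Category A applies.

Category A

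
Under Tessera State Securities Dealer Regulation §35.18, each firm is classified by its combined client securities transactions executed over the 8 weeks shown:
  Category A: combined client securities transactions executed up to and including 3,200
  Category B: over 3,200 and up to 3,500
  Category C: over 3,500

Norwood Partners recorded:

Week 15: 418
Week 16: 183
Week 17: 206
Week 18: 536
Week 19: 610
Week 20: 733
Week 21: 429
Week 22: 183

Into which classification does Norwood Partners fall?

Combined client securities transactions executed: 418 + 183 + 206 + 536 + 610 + 733 + 429 + 183 = 3,298.
3,200 < 3,298 ≤ 3,500, so Category B applies.

Category B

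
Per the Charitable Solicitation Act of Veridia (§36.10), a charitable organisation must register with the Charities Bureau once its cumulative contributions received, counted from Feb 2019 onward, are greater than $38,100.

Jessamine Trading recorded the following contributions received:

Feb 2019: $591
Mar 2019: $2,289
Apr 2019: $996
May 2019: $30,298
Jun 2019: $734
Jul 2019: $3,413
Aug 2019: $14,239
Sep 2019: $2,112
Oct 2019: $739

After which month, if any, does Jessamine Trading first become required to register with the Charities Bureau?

Through Feb 2019: $591
Through Mar 2019: $2,880
Through Apr 2019: $3,876
Through May 2019: $34,174
Through Jun 2019: $34,908
Through Jul 2019: $38,321 ← exceeds threshold

Jul 2019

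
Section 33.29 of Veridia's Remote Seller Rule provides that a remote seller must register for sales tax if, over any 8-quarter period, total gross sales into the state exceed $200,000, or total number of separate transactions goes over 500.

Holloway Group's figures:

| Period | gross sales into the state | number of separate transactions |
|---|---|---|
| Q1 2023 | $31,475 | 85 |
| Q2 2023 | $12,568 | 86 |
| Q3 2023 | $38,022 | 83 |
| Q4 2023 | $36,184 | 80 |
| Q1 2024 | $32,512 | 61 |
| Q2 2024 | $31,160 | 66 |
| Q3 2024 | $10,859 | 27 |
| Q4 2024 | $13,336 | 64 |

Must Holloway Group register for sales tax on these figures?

Total gross sales into the state: $31,475 + $12,568 + $38,022 + $36,184 + $32,512 + $31,160 + $10,859 + $13,336 = $206,116 (> $200,000).
Total number of separate transactions: 85 + 86 + 83 + 80 + 61 + 66 + 27 + 64 = 552 (> 500).
The test is 'or': at least one threshold is exceeded.

Yes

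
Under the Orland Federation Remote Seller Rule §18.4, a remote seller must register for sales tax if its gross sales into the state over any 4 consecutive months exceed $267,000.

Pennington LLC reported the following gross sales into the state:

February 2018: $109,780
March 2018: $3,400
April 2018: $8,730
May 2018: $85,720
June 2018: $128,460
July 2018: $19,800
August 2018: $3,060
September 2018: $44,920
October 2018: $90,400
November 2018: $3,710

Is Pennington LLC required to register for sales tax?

No

February 2018–May 2018: $109,780 + $3,400 + $8,730 + $85,720 = $207,630 (under)
March 2018–June 2018: $3,400 + $8,730 + $85,720 + $128,460 = $226,310 (under)
April 2018–July 2018: $8,730 + $85,720 + $128,460 + $19,800 = $242,710 (under)
May 2018–August 2018: $85,720 + $128,460 + $19,800 + $3,060 = $237,040 (under)
June 2018–September 2018: $128,460 + $19,800 + $3,060 + $44,920 = $196,240 (under)
July 2018–October 2018: $19,800 + $3,060 + $44,920 + $90,400 = $158,180 (under)
August 2018–November 2018: $3,060 + $44,920 + $90,400 + $3,710 = $142,090 (under)
No window exceeds $267,000.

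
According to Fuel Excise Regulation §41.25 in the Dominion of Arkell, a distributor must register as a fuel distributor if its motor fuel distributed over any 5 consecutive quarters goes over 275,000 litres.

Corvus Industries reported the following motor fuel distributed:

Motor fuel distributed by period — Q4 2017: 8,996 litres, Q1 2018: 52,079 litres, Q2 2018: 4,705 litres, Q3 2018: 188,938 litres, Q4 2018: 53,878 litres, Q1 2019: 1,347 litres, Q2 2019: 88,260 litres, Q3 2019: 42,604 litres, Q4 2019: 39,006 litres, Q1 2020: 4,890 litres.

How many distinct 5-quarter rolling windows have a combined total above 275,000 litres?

Q4 2017–Q4 2018: 8,996 litres + 52,079 litres + 4,705 litres + 188,938 litres + 53,878 litres = 308,596 litres (over)
Q1 2018–Q1 2019: 52,079 litres + 4,705 litres + 188,938 litres + 53,878 litres + 1,347 litres = 300,947 litres (over)
Q2 2018–Q2 2019: 4,705 litres + 188,938 litres + 53,878 litres + 1,347 litres + 88,260 litres = 337,128 litres (over)
Q3 2018–Q3 2019: 188,938 litres + 53,878 litres + 1,347 litres + 88,260 litres + 42,604 litres = 375,027 litres (over)
Q4 2018–Q4 2019: 53,878 litres + 1,347 litres + 88,260 litres + 42,604 litres + 39,006 litres = 225,095 litres (under)
Q1 2019–Q1 2020: 1,347 litres + 88,260 litres + 42,604 litres + 39,006 litres + 4,890 litres = 176,107 litres (under)
4 windows exceed the threshold.

4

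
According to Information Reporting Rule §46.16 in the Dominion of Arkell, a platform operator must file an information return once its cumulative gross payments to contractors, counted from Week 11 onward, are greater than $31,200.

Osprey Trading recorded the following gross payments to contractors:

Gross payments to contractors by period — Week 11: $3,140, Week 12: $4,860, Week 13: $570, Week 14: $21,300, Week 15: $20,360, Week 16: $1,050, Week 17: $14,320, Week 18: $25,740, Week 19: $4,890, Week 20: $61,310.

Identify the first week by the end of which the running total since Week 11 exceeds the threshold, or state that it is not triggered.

Week 15

Through Week 11: $3,140
Through Week 12: $8,000
Through Week 13: $8,570
Through Week 14: $29,870
Through Week 15: $50,230 ← exceeds threshold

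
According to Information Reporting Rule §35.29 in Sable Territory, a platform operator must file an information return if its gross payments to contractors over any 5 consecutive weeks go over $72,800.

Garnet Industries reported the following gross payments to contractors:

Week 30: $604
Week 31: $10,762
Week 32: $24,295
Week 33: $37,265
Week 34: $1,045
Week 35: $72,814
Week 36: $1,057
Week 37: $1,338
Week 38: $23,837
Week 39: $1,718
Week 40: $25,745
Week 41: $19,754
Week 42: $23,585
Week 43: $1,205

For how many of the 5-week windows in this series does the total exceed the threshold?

Week 30–Week 34: $604 + $10,762 + $24,295 + $37,265 + $1,045 = $73,971 (over)
Week 31–Week 35: $10,762 + $24,295 + $37,265 + $1,045 + $72,814 = $146,181 (over)
Week 32–Week 36: $24,295 + $37,265 + $1,045 + $72,814 + $1,057 = $136,476 (over)
Week 33–Week 37: $37,265 + $1,045 + $72,814 + $1,057 + $1,338 = $113,519 (over)
Week 34–Week 38: $1,045 + $72,814 + $1,057 + $1,338 + $23,837 = $100,091 (over)
Week 35–Week 39: $72,814 + $1,057 + $1,338 + $23,837 + $1,718 = $100,764 (over)
Week 36–Week 40: $1,057 + $1,338 + $23,837 + $1,718 + $25,745 = $53,695 (under)
Week 37–Week 41: $1,338 + $23,837 + $1,718 + $25,745 + $19,754 = $72,392 (under)
Week 38–Week 42: $23,837 + $1,718 + $25,745 + $19,754 + $23,585 = $94,639 (over)
Week 39–Week 43: $1,718 + $25,745 + $19,754 + $23,585 + $1,205 = $72,007 (under)
7 windows exceed the threshold.

7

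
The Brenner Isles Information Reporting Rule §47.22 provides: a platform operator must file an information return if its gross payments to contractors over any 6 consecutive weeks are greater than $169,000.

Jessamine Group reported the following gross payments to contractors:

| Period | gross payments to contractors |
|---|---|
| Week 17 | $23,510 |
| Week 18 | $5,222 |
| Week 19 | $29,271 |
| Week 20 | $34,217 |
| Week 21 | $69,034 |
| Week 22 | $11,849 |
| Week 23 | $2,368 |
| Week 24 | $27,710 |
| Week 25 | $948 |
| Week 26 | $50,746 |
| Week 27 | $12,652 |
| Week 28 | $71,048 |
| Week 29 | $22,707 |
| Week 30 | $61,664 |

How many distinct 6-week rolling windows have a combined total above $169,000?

4

Week 17–Week 22: $23,510 + $5,222 + $29,271 + $34,217 + $69,034 + $11,849 = $173,103 (over)
Week 18–Week 23: $5,222 + $29,271 + $34,217 + $69,034 + $11,849 + $2,368 = $151,961 (under)
Week 19–Week 24: $29,271 + $34,217 + $69,034 + $11,849 + $2,368 + $27,710 = $174,449 (over)
Week 20–Week 25: $34,217 + $69,034 + $11,849 + $2,368 + $27,710 + $948 = $146,126 (under)
Week 21–Week 26: $69,034 + $11,849 + $2,368 + $27,710 + $948 + $50,746 = $162,655 (under)
Week 22–Week 27: $11,849 + $2,368 + $27,710 + $948 + $50,746 + $12,652 = $106,273 (under)
Week 23–Week 28: $2,368 + $27,710 + $948 + $50,746 + $12,652 + $71,048 = $165,472 (under)
Week 24–Week 29: $27,710 + $948 + $50,746 + $12,652 + $71,048 + $22,707 = $185,811 (over)
Week 25–Week 30: $948 + $50,746 + $12,652 + $71,048 + $22,707 + $61,664 = $219,765 (over)
4 windows exceed the threshold.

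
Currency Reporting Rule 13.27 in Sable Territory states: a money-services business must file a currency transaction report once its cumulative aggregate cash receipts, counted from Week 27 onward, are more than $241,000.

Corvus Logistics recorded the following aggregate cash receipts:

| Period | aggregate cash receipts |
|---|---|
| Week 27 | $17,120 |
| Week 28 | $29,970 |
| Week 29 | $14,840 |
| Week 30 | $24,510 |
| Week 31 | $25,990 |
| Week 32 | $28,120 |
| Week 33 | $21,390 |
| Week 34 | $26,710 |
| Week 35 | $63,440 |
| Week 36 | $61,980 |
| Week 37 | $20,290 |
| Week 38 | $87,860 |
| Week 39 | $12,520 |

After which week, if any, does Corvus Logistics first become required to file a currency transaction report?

Week 35

Through Week 27: $17,120
Through Week 28: $47,090
Through Week 29: $61,930
Through Week 30: $86,440
Through Week 31: $112,430
Through Week 32: $140,550
Through Week 33: $161,940
Through Week 34: $188,650
Through Week 35: $252,090 ← exceeds threshold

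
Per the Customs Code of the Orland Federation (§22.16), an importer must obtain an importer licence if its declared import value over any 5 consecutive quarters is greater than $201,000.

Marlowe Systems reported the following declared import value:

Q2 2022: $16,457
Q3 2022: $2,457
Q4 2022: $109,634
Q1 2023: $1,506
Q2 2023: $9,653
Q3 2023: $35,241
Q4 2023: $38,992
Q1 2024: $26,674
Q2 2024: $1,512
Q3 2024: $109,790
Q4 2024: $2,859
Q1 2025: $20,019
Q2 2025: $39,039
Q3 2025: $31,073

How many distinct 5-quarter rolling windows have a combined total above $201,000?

Q2 2022–Q2 2023: $16,457 + $2,457 + $109,634 + $1,506 + $9,653 = $139,707 (under)
Q3 2022–Q3 2023: $2,457 + $109,634 + $1,506 + $9,653 + $35,241 = $158,491 (under)
Q4 2022–Q4 2023: $109,634 + $1,506 + $9,653 + $35,241 + $38,992 = $195,026 (under)
Q1 2023–Q1 2024: $1,506 + $9,653 + $35,241 + $38,992 + $26,674 = $112,066 (under)
Q2 2023–Q2 2024: $9,653 + $35,241 + $38,992 + $26,674 + $1,512 = $112,072 (under)
Q3 2023–Q3 2024: $35,241 + $38,992 + $26,674 + $1,512 + $109,790 = $212,209 (over)
Q4 2023–Q4 2024: $38,992 + $26,674 + $1,512 + $109,790 + $2,859 = $179,827 (under)
Q1 2024–Q1 2025: $26,674 + $1,512 + $109,790 + $2,859 + $20,019 = $160,854 (under)
Q2 2024–Q2 2025: $1,512 + $109,790 + $2,859 + $20,019 + $39,039 = $173,219 (under)
Q3 2024–Q3 2025: $109,790 + $2,859 + $20,019 + $39,039 + $31,073 = $202,780 (over)
2 windows exceed the threshold.

2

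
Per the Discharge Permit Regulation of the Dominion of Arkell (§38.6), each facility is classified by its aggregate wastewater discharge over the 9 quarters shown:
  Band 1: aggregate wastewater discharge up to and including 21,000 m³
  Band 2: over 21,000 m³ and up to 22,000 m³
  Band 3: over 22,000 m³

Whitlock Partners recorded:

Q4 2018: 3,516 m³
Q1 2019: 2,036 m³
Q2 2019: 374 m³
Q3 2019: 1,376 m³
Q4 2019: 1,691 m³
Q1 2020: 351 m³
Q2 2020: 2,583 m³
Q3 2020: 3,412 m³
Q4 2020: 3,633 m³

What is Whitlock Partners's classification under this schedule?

Aggregate wastewater discharge: 3,516 m³ + 2,036 m³ + 374 m³ + 1,376 m³ + 1,691 m³ + 351 m³ + 2,583 m³ + 3,412 m³ + 3,633 m³ = 18,972 m³.
18,972 m³ ≤ 21,000 m³, so Band 1 applies.

Band 1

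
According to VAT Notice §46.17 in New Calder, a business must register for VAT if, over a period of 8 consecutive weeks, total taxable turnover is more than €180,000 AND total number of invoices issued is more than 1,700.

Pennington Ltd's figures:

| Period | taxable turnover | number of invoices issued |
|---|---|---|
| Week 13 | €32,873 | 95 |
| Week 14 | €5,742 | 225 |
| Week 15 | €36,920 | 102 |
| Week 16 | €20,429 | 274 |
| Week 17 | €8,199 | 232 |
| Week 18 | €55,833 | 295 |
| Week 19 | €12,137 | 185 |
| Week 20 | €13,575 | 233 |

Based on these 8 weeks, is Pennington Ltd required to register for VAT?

No

Total taxable turnover: €32,873 + €5,742 + €36,920 + €20,429 + €8,199 + €55,833 + €12,137 + €13,575 = €185,708 (> €180,000).
Total number of invoices issued: 95 + 225 + 102 + 274 + 232 + 295 + 185 + 233 = 1,641 (≤ 1,700).
The test is 'and': the rule requires both, and at least one is not exceeded.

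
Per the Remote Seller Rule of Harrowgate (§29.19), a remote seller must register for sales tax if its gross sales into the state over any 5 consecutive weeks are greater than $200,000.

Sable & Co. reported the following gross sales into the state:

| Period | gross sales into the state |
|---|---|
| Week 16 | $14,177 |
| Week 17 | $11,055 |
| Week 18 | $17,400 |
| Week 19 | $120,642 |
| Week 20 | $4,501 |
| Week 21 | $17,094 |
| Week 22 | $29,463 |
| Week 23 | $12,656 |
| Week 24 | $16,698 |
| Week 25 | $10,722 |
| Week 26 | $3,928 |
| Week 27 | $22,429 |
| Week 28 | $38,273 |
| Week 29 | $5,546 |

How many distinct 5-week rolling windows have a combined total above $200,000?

Week 16–Week 20: $14,177 + $11,055 + $17,400 + $120,642 + $4,501 = $167,775 (under)
Week 17–Week 21: $11,055 + $17,400 + $120,642 + $4,501 + $17,094 = $170,692 (under)
Week 18–Week 22: $17,400 + $120,642 + $4,501 + $17,094 + $29,463 = $189,100 (under)
Week 19–Week 23: $120,642 + $4,501 + $17,094 + $29,463 + $12,656 = $184,356 (under)
Week 20–Week 24: $4,501 + $17,094 + $29,463 + $12,656 + $16,698 = $80,412 (under)
Week 21–Week 25: $17,094 + $29,463 + $12,656 + $16,698 + $10,722 = $86,633 (under)
Week 22–Week 26: $29,463 + $12,656 + $16,698 + $10,722 + $3,928 = $73,467 (under)
Week 23–Week 27: $12,656 + $16,698 + $10,722 + $3,928 + $22,429 = $66,433 (under)
Week 24–Week 28: $16,698 + $10,722 + $3,928 + $22,429 + $38,273 = $92,050 (under)
Week 25–Week 29: $10,722 + $3,928 + $22,429 + $38,273 + $5,546 = $80,898 (under)
0 windows exceed the threshold.

0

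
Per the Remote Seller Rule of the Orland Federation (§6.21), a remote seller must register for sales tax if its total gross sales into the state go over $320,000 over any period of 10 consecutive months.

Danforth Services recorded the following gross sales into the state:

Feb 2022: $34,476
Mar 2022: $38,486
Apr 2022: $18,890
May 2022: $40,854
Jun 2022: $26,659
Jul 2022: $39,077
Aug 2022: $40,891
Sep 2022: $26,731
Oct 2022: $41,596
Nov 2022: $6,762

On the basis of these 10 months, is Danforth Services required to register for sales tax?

No

Total gross sales into the state: $34,476 + $38,486 + $18,890 + $40,854 + $26,659 + $39,077 + $40,891 + $26,731 + $41,596 + $6,762 = $314,422.
$314,422 ≤ $320,000, so the threshold is not exceeded.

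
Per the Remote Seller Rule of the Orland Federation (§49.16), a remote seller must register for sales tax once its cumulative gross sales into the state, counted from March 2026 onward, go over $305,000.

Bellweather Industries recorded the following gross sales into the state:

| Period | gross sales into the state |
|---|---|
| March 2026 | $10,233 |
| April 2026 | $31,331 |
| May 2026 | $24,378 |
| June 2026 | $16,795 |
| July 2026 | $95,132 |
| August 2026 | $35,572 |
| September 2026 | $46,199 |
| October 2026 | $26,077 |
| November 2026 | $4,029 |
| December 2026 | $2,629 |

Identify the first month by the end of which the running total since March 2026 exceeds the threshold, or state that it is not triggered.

Not triggered

Through March 2026: $10,233
Through April 2026: $41,564
Through May 2026: $65,942
Through June 2026: $82,737
Through July 2026: $177,869
Through August 2026: $213,441
Through September 2026: $259,640
Through October 2026: $285,717
Through November 2026: $289,746
Through December 2026: $292,375
Final cumulative total $292,375 ≤ $305,000; the threshold is never exceeded.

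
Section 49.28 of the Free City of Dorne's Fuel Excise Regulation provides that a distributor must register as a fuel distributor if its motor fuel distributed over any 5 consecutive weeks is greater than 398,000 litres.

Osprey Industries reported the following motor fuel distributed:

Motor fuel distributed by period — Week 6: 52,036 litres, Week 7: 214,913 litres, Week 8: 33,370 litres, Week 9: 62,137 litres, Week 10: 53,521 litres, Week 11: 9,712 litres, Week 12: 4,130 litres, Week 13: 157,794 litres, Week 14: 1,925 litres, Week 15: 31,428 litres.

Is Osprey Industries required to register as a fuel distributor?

Week 6–Week 10: 52,036 litres + 214,913 litres + 33,370 litres + 62,137 litres + 53,521 litres = 415,977 litres (over)
Week 7–Week 11: 214,913 litres + 33,370 litres + 62,137 litres + 53,521 litres + 9,712 litres = 373,653 litres (under)
Week 8–Week 12: 33,370 litres + 62,137 litres + 53,521 litres + 9,712 litres + 4,130 litres = 162,870 litres (under)
Week 9–Week 13: 62,137 litres + 53,521 litres + 9,712 litres + 4,130 litres + 157,794 litres = 287,294 litres (under)
Week 10–Week 14: 53,521 litres + 9,712 litres + 4,130 litres + 157,794 litres + 1,925 litres = 227,082 litres (under)
Week 11–Week 15: 9,712 litres + 4,130 litres + 157,794 litres + 1,925 litres + 31,428 litres = 204,989 litres (under)
At least one window exceeds 398,000 litres.

Yes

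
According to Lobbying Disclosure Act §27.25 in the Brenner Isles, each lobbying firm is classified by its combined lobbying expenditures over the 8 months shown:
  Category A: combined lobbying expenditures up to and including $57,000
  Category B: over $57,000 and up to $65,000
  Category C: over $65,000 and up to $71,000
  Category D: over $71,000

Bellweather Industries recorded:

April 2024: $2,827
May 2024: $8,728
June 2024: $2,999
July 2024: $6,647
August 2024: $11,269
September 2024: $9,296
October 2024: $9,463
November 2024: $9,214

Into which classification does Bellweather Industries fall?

Category B

Combined lobbying expenditures: $2,827 + $8,728 + $2,999 + $6,647 + $11,269 + $9,296 + $9,463 + $9,214 = $60,443.
$57,000 < $60,443 ≤ $65,000, so Category B applies.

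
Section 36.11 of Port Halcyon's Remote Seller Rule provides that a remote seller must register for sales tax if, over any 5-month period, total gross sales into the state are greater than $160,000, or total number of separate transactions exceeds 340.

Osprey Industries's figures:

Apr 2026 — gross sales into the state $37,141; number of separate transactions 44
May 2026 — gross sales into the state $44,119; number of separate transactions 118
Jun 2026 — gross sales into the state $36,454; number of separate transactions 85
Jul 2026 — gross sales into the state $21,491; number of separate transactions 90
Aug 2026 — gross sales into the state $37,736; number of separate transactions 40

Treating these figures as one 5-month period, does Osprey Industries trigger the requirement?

Yes

Total gross sales into the state: $37,141 + $44,119 + $36,454 + $21,491 + $37,736 = $176,941 (> $160,000).
Total number of separate transactions: 44 + 118 + 85 + 90 + 40 = 377 (> 340).
The test is 'or': at least one threshold is exceeded.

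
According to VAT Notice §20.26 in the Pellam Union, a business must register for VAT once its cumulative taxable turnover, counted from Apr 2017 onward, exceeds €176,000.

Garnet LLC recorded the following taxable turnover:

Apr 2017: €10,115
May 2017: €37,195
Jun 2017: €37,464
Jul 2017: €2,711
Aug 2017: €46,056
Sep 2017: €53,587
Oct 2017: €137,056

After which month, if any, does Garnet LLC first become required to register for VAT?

Through Apr 2017: €10,115
Through May 2017: €47,310
Through Jun 2017: €84,774
Through Jul 2017: €87,485
Through Aug 2017: €133,541
Through Sep 2017: €187,128 ← exceeds threshold

Sep 2017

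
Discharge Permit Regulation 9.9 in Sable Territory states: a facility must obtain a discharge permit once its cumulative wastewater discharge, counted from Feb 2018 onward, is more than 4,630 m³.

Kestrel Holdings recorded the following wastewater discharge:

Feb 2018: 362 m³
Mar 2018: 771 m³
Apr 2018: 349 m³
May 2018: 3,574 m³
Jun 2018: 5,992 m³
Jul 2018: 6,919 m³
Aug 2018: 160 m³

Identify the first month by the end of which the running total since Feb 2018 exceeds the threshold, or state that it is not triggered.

May 2018

Through Feb 2018: 362 m³
Through Mar 2018: 1,133 m³
Through Apr 2018: 1,482 m³
Through May 2018: 5,056 m³ ← exceeds threshold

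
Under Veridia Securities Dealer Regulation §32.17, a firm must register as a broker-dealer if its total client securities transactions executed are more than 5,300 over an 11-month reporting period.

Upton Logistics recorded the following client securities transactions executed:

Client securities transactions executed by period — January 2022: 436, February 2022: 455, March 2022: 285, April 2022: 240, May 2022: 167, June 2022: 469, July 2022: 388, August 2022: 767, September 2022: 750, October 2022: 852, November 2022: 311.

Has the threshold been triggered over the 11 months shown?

Total client securities transactions executed: 436 + 455 + 285 + 240 + 167 + 469 + 388 + 767 + 750 + 852 + 311 = 5,120.
5,120 ≤ 5,300, so the threshold is not exceeded.

No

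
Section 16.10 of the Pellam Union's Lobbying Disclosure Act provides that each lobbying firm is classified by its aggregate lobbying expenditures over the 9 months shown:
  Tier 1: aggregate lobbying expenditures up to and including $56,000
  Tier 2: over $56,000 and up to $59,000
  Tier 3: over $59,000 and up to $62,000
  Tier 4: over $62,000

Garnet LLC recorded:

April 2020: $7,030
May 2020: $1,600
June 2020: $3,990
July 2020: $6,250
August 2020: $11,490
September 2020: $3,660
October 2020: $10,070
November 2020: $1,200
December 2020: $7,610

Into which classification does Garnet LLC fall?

Tier 1

Aggregate lobbying expenditures: $7,030 + $1,600 + $3,990 + $6,250 + $11,490 + $3,660 + $10,070 + $1,200 + $7,610 = $52,900.
$52,900 ≤ $56,000, so Tier 1 applies.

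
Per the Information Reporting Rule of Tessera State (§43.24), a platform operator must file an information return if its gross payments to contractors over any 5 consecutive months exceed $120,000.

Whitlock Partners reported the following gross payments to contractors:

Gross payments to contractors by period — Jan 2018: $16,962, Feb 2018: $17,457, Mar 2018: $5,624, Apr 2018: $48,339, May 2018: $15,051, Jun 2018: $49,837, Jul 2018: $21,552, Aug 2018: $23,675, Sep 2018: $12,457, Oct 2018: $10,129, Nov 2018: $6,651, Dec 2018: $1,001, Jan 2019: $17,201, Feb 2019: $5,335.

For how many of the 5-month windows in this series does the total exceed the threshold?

Jan 2018–May 2018: $16,962 + $17,457 + $5,624 + $48,339 + $15,051 = $103,433 (under)
Feb 2018–Jun 2018: $17,457 + $5,624 + $48,339 + $15,051 + $49,837 = $136,308 (over)
Mar 2018–Jul 2018: $5,624 + $48,339 + $15,051 + $49,837 + $21,552 = $140,403 (over)
Apr 2018–Aug 2018: $48,339 + $15,051 + $49,837 + $21,552 + $23,675 = $158,454 (over)
May 2018–Sep 2018: $15,051 + $49,837 + $21,552 + $23,675 + $12,457 = $122,572 (over)
Jun 2018–Oct 2018: $49,837 + $21,552 + $23,675 + $12,457 + $10,129 = $117,650 (under)
Jul 2018–Nov 2018: $21,552 + $23,675 + $12,457 + $10,129 + $6,651 = $74,464 (under)
Aug 2018–Dec 2018: $23,675 + $12,457 + $10,129 + $6,651 + $1,001 = $53,913 (under)
Sep 2018–Jan 2019: $12,457 + $10,129 + $6,651 + $1,001 + $17,201 = $47,439 (under)
Oct 2018–Feb 2019: $10,129 + $6,651 + $1,001 + $17,201 + $5,335 = $40,317 (under)
4 windows exceed the threshold.

4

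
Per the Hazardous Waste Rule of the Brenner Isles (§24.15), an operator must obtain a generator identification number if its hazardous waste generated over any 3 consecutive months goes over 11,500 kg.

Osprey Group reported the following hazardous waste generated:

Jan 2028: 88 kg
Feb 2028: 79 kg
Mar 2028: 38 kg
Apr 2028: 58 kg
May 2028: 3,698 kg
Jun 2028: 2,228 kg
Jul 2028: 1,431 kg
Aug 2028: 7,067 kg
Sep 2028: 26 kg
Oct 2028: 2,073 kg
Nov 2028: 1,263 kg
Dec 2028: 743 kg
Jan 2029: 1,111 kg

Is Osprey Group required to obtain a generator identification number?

No

Jan 2028–Mar 2028: 88 kg + 79 kg + 38 kg = 205 kg (under)
Feb 2028–Apr 2028: 79 kg + 38 kg + 58 kg = 175 kg (under)
Mar 2028–May 2028: 38 kg + 58 kg + 3,698 kg = 3,794 kg (under)
Apr 2028–Jun 2028: 58 kg + 3,698 kg + 2,228 kg = 5,984 kg (under)
May 2028–Jul 2028: 3,698 kg + 2,228 kg + 1,431 kg = 7,357 kg (under)
Jun 2028–Aug 2028: 2,228 kg + 1,431 kg + 7,067 kg = 10,726 kg (under)
Jul 2028–Sep 2028: 1,431 kg + 7,067 kg + 26 kg = 8,524 kg (under)
Aug 2028–Oct 2028: 7,067 kg + 26 kg + 2,073 kg = 9,166 kg (under)
Sep 2028–Nov 2028: 26 kg + 2,073 kg + 1,263 kg = 3,362 kg (under)
Oct 2028–Dec 2028: 2,073 kg + 1,263 kg + 743 kg = 4,079 kg (under)
Nov 2028–Jan 2029: 1,263 kg + 743 kg + 1,111 kg = 3,117 kg (under)
No window exceeds 11,500 kg.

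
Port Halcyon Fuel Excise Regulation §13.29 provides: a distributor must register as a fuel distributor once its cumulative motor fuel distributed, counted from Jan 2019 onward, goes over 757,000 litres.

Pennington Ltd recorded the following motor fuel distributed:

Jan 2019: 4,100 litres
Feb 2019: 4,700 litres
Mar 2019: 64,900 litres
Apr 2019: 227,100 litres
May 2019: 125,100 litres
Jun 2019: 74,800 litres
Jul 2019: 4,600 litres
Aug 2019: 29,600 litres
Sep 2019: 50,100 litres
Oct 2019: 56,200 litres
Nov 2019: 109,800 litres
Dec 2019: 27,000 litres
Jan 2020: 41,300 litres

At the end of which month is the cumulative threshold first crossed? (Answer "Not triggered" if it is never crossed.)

Through Jan 2019: 4,100 litres
Through Feb 2019: 8,800 litres
Through Mar 2019: 73,700 litres
Through Apr 2019: 300,800 litres
Through May 2019: 425,900 litres
Through Jun 2019: 500,700 litres
Through Jul 2019: 505,300 litres
Through Aug 2019: 534,900 litres
Through Sep 2019: 585,000 litres
Through Oct 2019: 641,200 litres
Through Nov 2019: 751,000 litres
Through Dec 2019: 778,000 litres ← exceeds threshold

Dec 2019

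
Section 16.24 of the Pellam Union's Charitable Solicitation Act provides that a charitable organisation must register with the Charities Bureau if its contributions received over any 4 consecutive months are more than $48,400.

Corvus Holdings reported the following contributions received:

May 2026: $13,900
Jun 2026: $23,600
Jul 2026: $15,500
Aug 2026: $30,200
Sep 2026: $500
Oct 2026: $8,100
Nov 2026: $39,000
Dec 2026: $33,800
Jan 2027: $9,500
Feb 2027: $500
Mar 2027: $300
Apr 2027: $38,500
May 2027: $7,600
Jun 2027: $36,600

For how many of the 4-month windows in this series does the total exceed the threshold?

9

May 2026–Aug 2026: $13,900 + $23,600 + $15,500 + $30,200 = $83,200 (over)
Jun 2026–Sep 2026: $23,600 + $15,500 + $30,200 + $500 = $69,800 (over)
Jul 2026–Oct 2026: $15,500 + $30,200 + $500 + $8,100 = $54,300 (over)
Aug 2026–Nov 2026: $30,200 + $500 + $8,100 + $39,000 = $77,800 (over)
Sep 2026–Dec 2026: $500 + $8,100 + $39,000 + $33,800 = $81,400 (over)
Oct 2026–Jan 2027: $8,100 + $39,000 + $33,800 + $9,500 = $90,400 (over)
Nov 2026–Feb 2027: $39,000 + $33,800 + $9,500 + $500 = $82,800 (over)
Dec 2026–Mar 2027: $33,800 + $9,500 + $500 + $300 = $44,100 (under)
Jan 2027–Apr 2027: $9,500 + $500 + $300 + $38,500 = $48,800 (over)
Feb 2027–May 2027: $500 + $300 + $38,500 + $7,600 = $46,900 (under)
Mar 2027–Jun 2027: $300 + $38,500 + $7,600 + $36,600 = $83,000 (over)
9 windows exceed the threshold.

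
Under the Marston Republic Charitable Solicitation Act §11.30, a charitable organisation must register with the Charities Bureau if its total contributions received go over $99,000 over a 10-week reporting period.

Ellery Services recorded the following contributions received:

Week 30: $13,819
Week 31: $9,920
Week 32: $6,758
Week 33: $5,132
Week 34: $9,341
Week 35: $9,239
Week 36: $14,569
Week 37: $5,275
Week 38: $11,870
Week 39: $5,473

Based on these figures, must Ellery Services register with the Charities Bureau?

No

Total contributions received: $13,819 + $9,920 + $6,758 + $5,132 + $9,341 + $9,239 + $14,569 + $5,275 + $11,870 + $5,473 = $91,396.
$91,396 ≤ $99,000, so the threshold is not exceeded.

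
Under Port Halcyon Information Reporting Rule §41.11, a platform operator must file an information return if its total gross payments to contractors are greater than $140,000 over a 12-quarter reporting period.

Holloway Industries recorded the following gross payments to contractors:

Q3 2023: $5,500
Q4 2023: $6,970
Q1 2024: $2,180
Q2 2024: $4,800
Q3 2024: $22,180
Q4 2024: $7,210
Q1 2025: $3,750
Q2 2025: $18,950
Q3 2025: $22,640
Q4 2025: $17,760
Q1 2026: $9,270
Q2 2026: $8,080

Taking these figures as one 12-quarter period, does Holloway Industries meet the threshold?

Total gross payments to contractors: $5,500 + $6,970 + $2,180 + $4,800 + $22,180 + $7,210 + $3,750 + $18,950 + $22,640 + $17,760 + $9,270 + $8,080 = $129,290.
$129,290 ≤ $140,000, so the threshold is not exceeded.

No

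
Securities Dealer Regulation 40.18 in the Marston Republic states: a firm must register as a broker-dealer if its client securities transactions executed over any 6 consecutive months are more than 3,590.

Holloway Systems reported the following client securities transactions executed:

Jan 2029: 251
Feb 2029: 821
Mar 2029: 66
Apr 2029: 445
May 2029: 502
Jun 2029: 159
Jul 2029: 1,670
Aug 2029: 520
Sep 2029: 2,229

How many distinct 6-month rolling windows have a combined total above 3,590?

Jan 2029–Jun 2029: 251 + 821 + 66 + 445 + 502 + 159 = 2,244 (under)
Feb 2029–Jul 2029: 821 + 66 + 445 + 502 + 159 + 1,670 = 3,663 (over)
Mar 2029–Aug 2029: 66 + 445 + 502 + 159 + 1,670 + 520 = 3,362 (under)
Apr 2029–Sep 2029: 445 + 502 + 159 + 1,670 + 520 + 2,229 = 5,525 (over)
2 windows exceed the threshold.

2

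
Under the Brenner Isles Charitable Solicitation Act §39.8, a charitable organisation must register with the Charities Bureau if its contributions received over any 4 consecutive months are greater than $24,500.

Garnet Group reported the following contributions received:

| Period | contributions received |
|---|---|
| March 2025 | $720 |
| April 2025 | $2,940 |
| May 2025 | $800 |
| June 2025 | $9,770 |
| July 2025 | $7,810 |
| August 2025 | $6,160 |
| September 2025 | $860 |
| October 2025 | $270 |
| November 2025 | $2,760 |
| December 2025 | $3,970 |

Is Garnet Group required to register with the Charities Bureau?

March 2025–June 2025: $720 + $2,940 + $800 + $9,770 = $14,230 (under)
April 2025–July 2025: $2,940 + $800 + $9,770 + $7,810 = $21,320 (under)
May 2025–August 2025: $800 + $9,770 + $7,810 + $6,160 = $24,540 (over)
June 2025–September 2025: $9,770 + $7,810 + $6,160 + $860 = $24,600 (over)
July 2025–October 2025: $7,810 + $6,160 + $860 + $270 = $15,100 (under)
August 2025–November 2025: $6,160 + $860 + $270 + $2,760 = $10,050 (under)
September 2025–December 2025: $860 + $270 + $2,760 + $3,970 = $7,860 (under)
At least one window exceeds $24,500.

Yes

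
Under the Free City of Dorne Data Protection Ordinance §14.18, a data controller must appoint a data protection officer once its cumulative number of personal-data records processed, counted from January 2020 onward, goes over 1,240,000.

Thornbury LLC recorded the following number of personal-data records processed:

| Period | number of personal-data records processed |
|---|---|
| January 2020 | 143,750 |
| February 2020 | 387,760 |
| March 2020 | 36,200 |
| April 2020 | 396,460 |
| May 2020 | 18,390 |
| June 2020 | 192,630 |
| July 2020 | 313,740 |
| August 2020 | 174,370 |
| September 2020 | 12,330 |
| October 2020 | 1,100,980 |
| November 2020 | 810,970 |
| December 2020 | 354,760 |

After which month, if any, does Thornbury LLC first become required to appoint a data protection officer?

July 2020

Through January 2020: 143,750
Through February 2020: 531,510
Through March 2020: 567,710
Through April 2020: 964,170
Through May 2020: 982,560
Through June 2020: 1,175,190
Through July 2020: 1,488,930 ← exceeds threshold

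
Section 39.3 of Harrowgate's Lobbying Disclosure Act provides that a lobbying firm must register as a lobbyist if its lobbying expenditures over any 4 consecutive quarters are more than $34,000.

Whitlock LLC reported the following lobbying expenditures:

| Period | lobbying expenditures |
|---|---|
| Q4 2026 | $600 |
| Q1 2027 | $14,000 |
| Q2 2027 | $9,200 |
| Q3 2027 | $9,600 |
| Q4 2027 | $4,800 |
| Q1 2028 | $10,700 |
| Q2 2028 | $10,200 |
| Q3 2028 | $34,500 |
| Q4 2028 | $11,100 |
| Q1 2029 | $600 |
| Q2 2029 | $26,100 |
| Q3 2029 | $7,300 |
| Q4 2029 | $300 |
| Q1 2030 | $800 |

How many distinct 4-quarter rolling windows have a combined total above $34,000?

Q4 2026–Q3 2027: $600 + $14,000 + $9,200 + $9,600 = $33,400 (under)
Q1 2027–Q4 2027: $14,000 + $9,200 + $9,600 + $4,800 = $37,600 (over)
Q2 2027–Q1 2028: $9,200 + $9,600 + $4,800 + $10,700 = $34,300 (over)
Q3 2027–Q2 2028: $9,600 + $4,800 + $10,700 + $10,200 = $35,300 (over)
Q4 2027–Q3 2028: $4,800 + $10,700 + $10,200 + $34,500 = $60,200 (over)
Q1 2028–Q4 2028: $10,700 + $10,200 + $34,500 + $11,100 = $66,500 (over)
Q2 2028–Q1 2029: $10,200 + $34,500 + $11,100 + $600 = $56,400 (over)
Q3 2028–Q2 2029: $34,500 + $11,100 + $600 + $26,100 = $72,300 (over)
Q4 2028–Q3 2029: $11,100 + $600 + $26,100 + $7,300 = $45,100 (over)
Q1 2029–Q4 2029: $600 + $26,100 + $7,300 + $300 = $34,300 (over)
Q2 2029–Q1 2030: $26,100 + $7,300 + $300 + $800 = $34,500 (over)
10 windows exceed the threshold.

10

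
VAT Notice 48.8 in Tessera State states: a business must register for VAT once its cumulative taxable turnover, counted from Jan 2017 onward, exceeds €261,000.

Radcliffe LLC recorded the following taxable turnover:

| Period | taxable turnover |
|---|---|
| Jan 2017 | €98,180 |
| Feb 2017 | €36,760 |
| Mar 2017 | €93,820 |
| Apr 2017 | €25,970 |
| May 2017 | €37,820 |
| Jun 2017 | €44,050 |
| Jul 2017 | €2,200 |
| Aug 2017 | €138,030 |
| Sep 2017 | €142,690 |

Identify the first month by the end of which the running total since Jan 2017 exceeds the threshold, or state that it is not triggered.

May 2017

Through Jan 2017: €98,180
Through Feb 2017: €134,940
Through Mar 2017: €228,760
Through Apr 2017: €254,730
Through May 2017: €292,550 ← exceeds threshold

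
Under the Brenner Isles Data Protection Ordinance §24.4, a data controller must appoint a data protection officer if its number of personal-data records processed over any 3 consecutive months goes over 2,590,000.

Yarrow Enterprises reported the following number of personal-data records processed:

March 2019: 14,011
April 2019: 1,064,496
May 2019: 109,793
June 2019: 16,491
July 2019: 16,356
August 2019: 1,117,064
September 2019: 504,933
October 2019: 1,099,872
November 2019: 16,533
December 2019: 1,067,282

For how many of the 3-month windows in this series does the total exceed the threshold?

March 2019–May 2019: 14,011 + 1,064,496 + 109,793 = 1,188,300 (under)
April 2019–June 2019: 1,064,496 + 109,793 + 16,491 = 1,190,780 (under)
May 2019–July 2019: 109,793 + 16,491 + 16,356 = 142,640 (under)
June 2019–August 2019: 16,491 + 16,356 + 1,117,064 = 1,149,911 (under)
July 2019–September 2019: 16,356 + 1,117,064 + 504,933 = 1,638,353 (under)
August 2019–October 2019: 1,117,064 + 504,933 + 1,099,872 = 2,721,869 (over)
September 2019–November 2019: 504,933 + 1,099,872 + 16,533 = 1,621,338 (under)
October 2019–December 2019: 1,099,872 + 16,533 + 1,067,282 = 2,183,687 (under)
1 window exceeds the threshold.

1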